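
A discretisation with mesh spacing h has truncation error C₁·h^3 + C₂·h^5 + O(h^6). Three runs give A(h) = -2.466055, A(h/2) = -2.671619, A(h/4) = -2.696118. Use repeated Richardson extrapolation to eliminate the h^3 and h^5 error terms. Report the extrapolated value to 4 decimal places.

First eliminate the h^3 term (factor 2^3 = 8):
  B₁ = (8·(-2.671619) − (-2.466055))/7 = -2.700985
  B₂ = (8·(-2.696118) − (-2.671619))/7 = -2.699618
Then eliminate the h^5 term (factor 2^5 = 32):
  (32·(-2.699618) − (-2.700985))/31 = -2.699574

-2.6996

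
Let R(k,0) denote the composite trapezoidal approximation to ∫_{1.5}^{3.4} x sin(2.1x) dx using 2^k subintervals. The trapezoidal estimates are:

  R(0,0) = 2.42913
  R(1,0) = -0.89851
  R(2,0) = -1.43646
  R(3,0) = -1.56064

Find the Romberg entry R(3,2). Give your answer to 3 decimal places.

Richardson extrapolation on the trapezoidal column (denominator 4−1=3):
R(2,1) = (4·(-1.43646) − (-0.89851)) / 3 = -1.61578
R(3,1) = -1.56064 + (-1.56064 − (-1.43646))/3 = -1.60203
R(3,2) = (16·(-1.60203) − (-1.61578)) / 15 = -1.60111

-1.601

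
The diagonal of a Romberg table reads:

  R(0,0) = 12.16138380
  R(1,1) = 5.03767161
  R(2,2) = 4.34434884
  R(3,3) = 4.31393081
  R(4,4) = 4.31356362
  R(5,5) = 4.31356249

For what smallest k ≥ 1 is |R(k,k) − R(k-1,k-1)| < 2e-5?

|R(1,1) − R(0,0)| = 7.12371219 ≥ 2e-5
|R(2,2) − R(1,1)| = 0.69332277 ≥ 2e-5
|R(3,3) − R(2,2)| = 0.03041803 ≥ 2e-5
|R(4,4) − R(3,3)| = 0.00036719 ≥ 2e-5
|R(5,5) − R(4,4)| = 0.00000113 < 2e-5

k = 5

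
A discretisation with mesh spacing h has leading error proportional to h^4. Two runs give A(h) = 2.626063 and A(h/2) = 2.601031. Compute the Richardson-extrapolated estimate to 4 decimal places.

2.5994

Extrapolated value = (16·A(h/2) − A(h)) / (16 − 1)
= (16·2.601031 − 2.626063) / 15
= 38.990433 / 15 = 2.599362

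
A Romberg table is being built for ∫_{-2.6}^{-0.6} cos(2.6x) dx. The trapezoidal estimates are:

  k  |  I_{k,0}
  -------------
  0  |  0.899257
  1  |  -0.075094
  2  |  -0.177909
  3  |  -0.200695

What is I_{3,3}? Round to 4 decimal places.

Richardson extrapolation on the trapezoidal column (denominator 4−1=3):
I_{1,1} = -0.075094 + (-0.075094 − 0.899257)/3 = -0.399878
I_{2,1} = (4·(-0.177909) − (-0.075094)) / 3 = -0.212181
I_{3,1} = (4·(-0.200695) − (-0.177909)) / 3 = -0.208290
I_{2,2} = (16·(-0.212181) − (-0.399878)) / 15 = -0.199668
I_{3,2} = (16·(-0.208290) − (-0.212181)) / 15 = -0.208031
I_{3,3} = (64·(-0.208031) − (-0.199668)) / 63 = -0.208164
(Column j=1 coincides with Simpson's rule on the same nodes.)

-0.2082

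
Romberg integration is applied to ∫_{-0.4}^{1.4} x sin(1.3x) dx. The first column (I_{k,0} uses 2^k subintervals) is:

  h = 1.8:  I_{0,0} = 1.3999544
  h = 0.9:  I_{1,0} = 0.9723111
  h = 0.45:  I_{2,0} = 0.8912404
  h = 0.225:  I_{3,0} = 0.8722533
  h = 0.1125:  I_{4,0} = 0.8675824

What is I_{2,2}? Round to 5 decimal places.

0.86651

Richardson extrapolation on the trapezoidal column (denominator 4−1=3):
I_{1,1} = (4·0.9723111 − 1.3999544) / 3 = 0.8297633
I_{2,1} = 0.8912404 + (0.8912404 − 0.9723111)/3 = 0.8642168
I_{2,2} = 0.8642168 + (0.8642168 − 0.8297633)/15 = 0.8665137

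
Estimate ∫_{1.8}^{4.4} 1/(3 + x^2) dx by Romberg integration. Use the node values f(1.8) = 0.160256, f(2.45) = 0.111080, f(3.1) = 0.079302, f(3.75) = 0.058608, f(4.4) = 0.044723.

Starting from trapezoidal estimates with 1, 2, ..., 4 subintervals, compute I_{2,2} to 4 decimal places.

I_{0,0} (trapezoid, 1 panel, h=2.6000): 0.266473
I_{1,0} (trapezoid, 2 panels, h=1.3000): 0.236329
I_{2,0} (trapezoid, 4 panels, h=0.6500): 0.228462
I_{1,1} = 0.236329 + (0.236329 − 0.266473)/3 = 0.226281
I_{2,1} = 0.228462 + (0.228462 − 0.236329)/3 = 0.225840
I_{2,2} = 0.225840 + (0.225840 − 0.226281)/15 = 0.225811

0.2258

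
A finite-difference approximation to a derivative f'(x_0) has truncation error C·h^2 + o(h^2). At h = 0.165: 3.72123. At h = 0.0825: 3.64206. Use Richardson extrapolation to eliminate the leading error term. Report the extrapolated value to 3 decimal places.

The leading error scales as h^2; refining by a factor of 2 reduces it by 2^2 = 4.
Extrapolated value = (4·A(h/2) − A(h)) / (4 − 1)
= (4·3.64206 − 3.72123) / 3
= 10.84701 / 3 = 3.61567

3.616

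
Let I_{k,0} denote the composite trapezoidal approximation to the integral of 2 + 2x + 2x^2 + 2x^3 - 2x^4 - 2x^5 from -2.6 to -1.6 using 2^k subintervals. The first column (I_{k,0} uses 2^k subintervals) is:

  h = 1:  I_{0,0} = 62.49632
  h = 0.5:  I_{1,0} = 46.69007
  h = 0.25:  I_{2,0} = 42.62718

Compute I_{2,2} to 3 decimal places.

I_{1,1} = (4·46.69007 − 62.49632) / 3 = 41.42132
I_{2,1} = 42.62718 + (42.62718 − 46.69007)/3 = 41.27288
I_{2,2} = 41.27288 + (41.27288 − 41.42132)/15 = 41.26298
(Column j=1 coincides with Simpson's rule on the same nodes.)

41.263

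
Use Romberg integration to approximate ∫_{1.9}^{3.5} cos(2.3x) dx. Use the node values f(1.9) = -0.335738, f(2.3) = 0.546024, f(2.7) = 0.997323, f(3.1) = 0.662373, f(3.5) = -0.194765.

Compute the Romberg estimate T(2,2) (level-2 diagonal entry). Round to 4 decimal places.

0.8342

T(0,0) (trapezoid, 1 panel, h=1.6000): -0.424402
T(1,0) (trapezoid, 2 panels, h=0.8000): 0.585657
T(2,0) (trapezoid, 4 panels, h=0.4000): 0.776187
T(1,1) = 0.585657 + (0.585657 − (-0.424402))/3 = 0.922343
T(2,1) = 0.776187 + (0.776187 − 0.585657)/3 = 0.839697
T(2,2) = 0.839697 + (0.839697 − 0.922343)/15 = 0.834187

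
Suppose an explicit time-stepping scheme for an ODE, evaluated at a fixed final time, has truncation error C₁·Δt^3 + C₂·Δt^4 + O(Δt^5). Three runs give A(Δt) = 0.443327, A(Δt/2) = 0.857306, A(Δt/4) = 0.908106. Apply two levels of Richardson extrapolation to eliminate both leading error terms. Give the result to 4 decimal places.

First eliminate the Δt^3 term (factor 2^3 = 8):
  B₁ = (8·0.857306 − 0.443327)/7 = 0.916446
  B₂ = (8·0.908106 − 0.857306)/7 = 0.915363
Then eliminate the Δt^4 term (factor 2^4 = 16):
  (16·0.915363 − 0.916446)/15 = 0.915291

0.9153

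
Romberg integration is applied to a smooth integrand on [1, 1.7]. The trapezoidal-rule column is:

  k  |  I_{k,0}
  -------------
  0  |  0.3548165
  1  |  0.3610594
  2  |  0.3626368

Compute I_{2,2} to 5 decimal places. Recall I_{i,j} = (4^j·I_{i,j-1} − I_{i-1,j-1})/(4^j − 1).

Richardson extrapolation on the trapezoidal column (denominator 4−1=3):
I_{1,1} = (4·0.3610594 − 0.3548165) / 3 = 0.3631404
I_{2,1} = 0.3626368 + (0.3626368 − 0.3610594)/3 = 0.3631626
I_{2,2} = 0.3631626 + (0.3631626 − 0.3631404)/15 = 0.3631641

0.36316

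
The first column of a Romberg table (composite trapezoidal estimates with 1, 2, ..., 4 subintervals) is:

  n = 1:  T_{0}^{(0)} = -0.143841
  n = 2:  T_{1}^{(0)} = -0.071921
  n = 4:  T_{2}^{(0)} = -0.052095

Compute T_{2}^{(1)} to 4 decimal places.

Richardson extrapolation on the trapezoidal column (denominator 4−1=3):
T_{2}^{(1)} = -0.052095 + (-0.052095 − (-0.071921))/3 = -0.045486

-0.0455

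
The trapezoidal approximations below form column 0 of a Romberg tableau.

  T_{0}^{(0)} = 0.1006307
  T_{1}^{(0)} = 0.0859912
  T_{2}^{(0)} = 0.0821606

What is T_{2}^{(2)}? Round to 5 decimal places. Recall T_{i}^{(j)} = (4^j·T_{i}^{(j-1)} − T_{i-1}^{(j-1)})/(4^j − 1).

Richardson extrapolation on the trapezoidal column (denominator 4−1=3):
T_{1}^{(1)} = 0.0859912 + (0.0859912 − 0.1006307)/3 = 0.0811114
T_{2}^{(1)} = (4·0.0821606 − 0.0859912) / 3 = 0.0808837
T_{2}^{(2)} = (16·0.0808837 − 0.0811114) / 15 = 0.0808685
(Column j=1 coincides with Simpson's rule on the same nodes.)

0.08087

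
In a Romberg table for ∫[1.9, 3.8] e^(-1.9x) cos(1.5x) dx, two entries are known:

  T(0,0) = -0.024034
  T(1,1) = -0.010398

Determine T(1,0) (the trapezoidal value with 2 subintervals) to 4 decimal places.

From T(1,1) = (4·T(1,0) − T(0,0))/3, solve for T(1,0):
4·T(1,0) = 3·(-0.010398) + (-0.024034) = -0.055228
T(1,0) = -0.013807

-0.0138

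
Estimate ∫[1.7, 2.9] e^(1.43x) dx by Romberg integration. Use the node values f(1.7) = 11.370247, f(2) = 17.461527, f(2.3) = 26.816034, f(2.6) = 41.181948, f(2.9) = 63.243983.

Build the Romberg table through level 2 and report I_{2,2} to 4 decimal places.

36.2758

I_{0,0} (trapezoid, 1 panel, h=1.2000): 44.768538
I_{1,0} (trapezoid, 2 panels, h=0.6000): 38.473889
I_{2,0} (trapezoid, 4 panels, h=0.3000): 36.829987
I_{1,1} = 38.473889 + (38.473889 − 44.768538)/3 = 36.375673
I_{2,1} = 36.829987 + (36.829987 − 38.473889)/3 = 36.282020
I_{2,2} = 36.282020 + (36.282020 − 36.375673)/15 = 36.275776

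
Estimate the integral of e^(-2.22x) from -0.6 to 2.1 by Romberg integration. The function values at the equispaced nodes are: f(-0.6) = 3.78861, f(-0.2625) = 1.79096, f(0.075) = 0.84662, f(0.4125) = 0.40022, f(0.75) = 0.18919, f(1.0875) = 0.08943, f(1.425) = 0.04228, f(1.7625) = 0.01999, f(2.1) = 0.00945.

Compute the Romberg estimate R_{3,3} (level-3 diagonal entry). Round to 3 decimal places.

1.703

R_{0,0} (trapezoid, 1 panel, h=2.7000): 5.12738
R_{1,0} (trapezoid, 2 panels, h=1.3500): 2.81910
R_{2,0} (trapezoid, 4 panels, h=0.6750): 2.00956
R_{3,0} (trapezoid, 8 panels, h=0.3375): 1.78123
R_{1,1} = 2.81910 + (2.81910 − 5.12738)/3 = 2.04967
R_{2,1} = 2.00956 + (2.00956 − 2.81910)/3 = 1.73971
R_{3,1} = 1.78123 + (1.78123 − 2.00956)/3 = 1.70512
R_{2,2} = 1.73971 + (1.73971 − 2.04967)/15 = 1.71905
R_{3,2} = 1.70512 + (1.70512 − 1.73971)/15 = 1.70281
R_{3,3} = 1.70281 + (1.70281 − 1.71905)/63 = 1.70255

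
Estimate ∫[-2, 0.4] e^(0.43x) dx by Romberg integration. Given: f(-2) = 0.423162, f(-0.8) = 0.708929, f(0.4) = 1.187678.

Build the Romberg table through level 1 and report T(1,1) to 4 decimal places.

1.7786

T(0,0) (trapezoid, 1 panel, h=2.4000): 1.933008
T(1,0) (trapezoid, 2 panels, h=1.2000): 1.817219
T(1,1) = 1.817219 + (1.817219 − 1.933008)/3 = 1.778623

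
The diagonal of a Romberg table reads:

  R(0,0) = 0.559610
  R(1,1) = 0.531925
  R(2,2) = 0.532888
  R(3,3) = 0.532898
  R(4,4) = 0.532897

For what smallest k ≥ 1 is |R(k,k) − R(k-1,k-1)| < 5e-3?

|R(1,1) − R(0,0)| = 0.027685 ≥ 5e-3
|R(2,2) − R(1,1)| = 0.000963 < 5e-3

k = 2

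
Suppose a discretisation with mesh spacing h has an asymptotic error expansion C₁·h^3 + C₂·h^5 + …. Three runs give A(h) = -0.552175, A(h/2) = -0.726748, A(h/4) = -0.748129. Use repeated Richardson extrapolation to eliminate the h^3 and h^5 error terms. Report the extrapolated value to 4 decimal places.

-0.7512

First eliminate the h^3 term (factor 2^3 = 8):
  B₁ = (8·(-0.726748) − (-0.552175))/7 = -0.751687
  B₂ = (8·(-0.748129) − (-0.726748))/7 = -0.751183
Then eliminate the h^5 term (factor 2^5 = 32):
  (32·(-0.751183) − (-0.751687))/31 = -0.751167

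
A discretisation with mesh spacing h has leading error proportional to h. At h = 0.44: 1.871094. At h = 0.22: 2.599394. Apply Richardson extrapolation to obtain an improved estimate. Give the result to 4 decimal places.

The leading error scales as h; refining by a factor of 2 reduces it by 2^1 = 2.
Extrapolated value = (2·A(h/2) − A(h)) / (2 − 1)
= (2·2.599394 − 1.871094) / 1
= 3.327694 / 1 = 3.327694

3.3277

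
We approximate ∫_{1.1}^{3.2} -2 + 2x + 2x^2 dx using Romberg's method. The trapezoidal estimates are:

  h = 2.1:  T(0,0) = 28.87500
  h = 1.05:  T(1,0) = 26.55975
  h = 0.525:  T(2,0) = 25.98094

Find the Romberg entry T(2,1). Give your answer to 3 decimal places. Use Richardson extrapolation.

25.788

T(2,1) = 25.98094 + (25.98094 − 26.55975)/3 = 25.78800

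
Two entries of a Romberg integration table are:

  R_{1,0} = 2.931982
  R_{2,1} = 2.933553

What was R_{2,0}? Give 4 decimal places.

2.9332

From R_{2,1} = (4·R_{2,0} − R_{1,0})/3, solve for R_{2,0}:
4·R_{2,0} = 3·2.933553 + 2.931982 = 11.732641
R_{2,0} = 2.933160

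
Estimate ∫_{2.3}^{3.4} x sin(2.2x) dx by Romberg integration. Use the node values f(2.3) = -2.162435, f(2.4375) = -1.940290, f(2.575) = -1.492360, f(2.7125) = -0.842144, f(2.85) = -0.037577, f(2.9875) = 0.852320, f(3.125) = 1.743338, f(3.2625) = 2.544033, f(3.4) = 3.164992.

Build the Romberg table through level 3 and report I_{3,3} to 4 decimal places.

0.1781

I_{0,0} (trapezoid, 1 panel, h=1.1000): 0.551406
I_{1,0} (trapezoid, 2 panels, h=0.5500): 0.255036
I_{2,0} (trapezoid, 4 panels, h=0.2750): 0.196537
I_{3,0} (trapezoid, 8 panels, h=0.1375): 0.182682
I_{1,1} = 0.255036 + (0.255036 − 0.551406)/3 = 0.156246
I_{2,1} = 0.196537 + (0.196537 − 0.255036)/3 = 0.177037
I_{3,1} = 0.182682 + (0.182682 − 0.196537)/3 = 0.178064
I_{2,2} = 0.177037 + (0.177037 − 0.156246)/15 = 0.178423
I_{3,2} = 0.178064 + (0.178064 − 0.177037)/15 = 0.178132
I_{3,3} = 0.178132 + (0.178132 − 0.178423)/63 = 0.178127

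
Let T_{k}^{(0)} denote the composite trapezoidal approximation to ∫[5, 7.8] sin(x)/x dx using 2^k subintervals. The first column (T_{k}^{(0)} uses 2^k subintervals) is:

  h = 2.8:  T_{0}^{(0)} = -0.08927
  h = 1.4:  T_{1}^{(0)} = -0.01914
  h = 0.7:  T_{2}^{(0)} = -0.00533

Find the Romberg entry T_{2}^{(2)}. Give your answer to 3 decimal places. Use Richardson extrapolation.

Richardson extrapolation on the trapezoidal column (denominator 4−1=3):
T_{1}^{(1)} = -0.01914 + (-0.01914 − (-0.08927))/3 = 0.00424
T_{2}^{(1)} = (4·(-0.00533) − (-0.01914)) / 3 = -0.00073
T_{2}^{(2)} = -0.00073 + (-0.00073 − 0.00424)/15 = -0.00106

-0.001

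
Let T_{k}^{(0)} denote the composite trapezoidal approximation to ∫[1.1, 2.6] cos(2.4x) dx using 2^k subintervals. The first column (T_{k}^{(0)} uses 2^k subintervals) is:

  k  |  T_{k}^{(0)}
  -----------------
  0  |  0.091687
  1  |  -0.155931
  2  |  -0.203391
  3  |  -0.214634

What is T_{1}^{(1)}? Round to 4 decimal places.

Richardson extrapolation on the trapezoidal column (denominator 4−1=3):
T_{1}^{(1)} = (4·(-0.155931) − 0.091687) / 3 = -0.238470
(Column j=1 coincides with Simpson's rule on the same nodes.)

-0.2385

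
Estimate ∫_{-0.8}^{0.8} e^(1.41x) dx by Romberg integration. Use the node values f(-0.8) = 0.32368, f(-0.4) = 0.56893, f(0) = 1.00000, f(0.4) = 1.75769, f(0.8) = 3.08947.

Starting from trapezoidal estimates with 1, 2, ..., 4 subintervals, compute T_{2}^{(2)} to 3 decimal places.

T_{0}^{(0)} (trapezoid, 1 panel, h=1.6000): 2.73052
T_{1}^{(0)} (trapezoid, 2 panels, h=0.8000): 2.16526
T_{2}^{(0)} (trapezoid, 4 panels, h=0.4000): 2.01328
T_{1}^{(1)} = 2.16526 + (2.16526 − 2.73052)/3 = 1.97684
T_{2}^{(1)} = 2.01328 + (2.01328 − 2.16526)/3 = 1.96262
T_{2}^{(2)} = 1.96262 + (1.96262 − 1.97684)/15 = 1.96167

1.962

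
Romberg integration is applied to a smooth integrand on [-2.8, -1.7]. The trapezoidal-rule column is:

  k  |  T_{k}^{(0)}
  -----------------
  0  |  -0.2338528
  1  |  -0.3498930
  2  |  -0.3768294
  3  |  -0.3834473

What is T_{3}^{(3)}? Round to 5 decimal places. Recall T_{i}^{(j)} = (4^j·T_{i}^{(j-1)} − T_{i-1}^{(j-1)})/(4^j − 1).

T_{1}^{(1)} = (4·(-0.3498930) − (-0.2338528)) / 3 = -0.3885731
T_{2}^{(1)} = -0.3768294 + (-0.3768294 − (-0.3498930))/3 = -0.3858082
T_{3}^{(1)} = -0.3834473 + (-0.3834473 − (-0.3768294))/3 = -0.3856533
T_{2}^{(2)} = -0.3858082 + (-0.3858082 − (-0.3885731))/15 = -0.3856239
T_{3}^{(2)} = -0.3856533 + (-0.3856533 − (-0.3858082))/15 = -0.3856430
T_{3}^{(3)} = -0.3856430 + (-0.3856430 − (-0.3856239))/63 = -0.3856433

-0.38564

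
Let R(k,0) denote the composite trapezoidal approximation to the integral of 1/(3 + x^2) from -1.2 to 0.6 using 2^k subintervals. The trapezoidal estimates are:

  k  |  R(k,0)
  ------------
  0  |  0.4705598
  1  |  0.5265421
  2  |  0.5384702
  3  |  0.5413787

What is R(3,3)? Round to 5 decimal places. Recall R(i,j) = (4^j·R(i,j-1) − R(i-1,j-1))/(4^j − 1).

0.54234

R(1,1) = 0.5265421 + (0.5265421 − 0.4705598)/3 = 0.5452029
R(2,1) = (4·0.5384702 − 0.5265421) / 3 = 0.5424462
R(3,1) = 0.5413787 + (0.5413787 − 0.5384702)/3 = 0.5423482
R(2,2) = 0.5424462 + (0.5424462 − 0.5452029)/15 = 0.5422624
R(3,2) = 0.5423482 + (0.5423482 − 0.5424462)/15 = 0.5423417
R(3,3) = (64·0.5423417 − 0.5422624) / 63 = 0.5423430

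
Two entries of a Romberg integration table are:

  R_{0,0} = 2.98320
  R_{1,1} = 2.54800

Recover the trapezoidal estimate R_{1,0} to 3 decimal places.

From R_{1,1} = (4·R_{1,0} − R_{0,0})/3, solve for R_{1,0}:
4·R_{1,0} = 3·2.54800 + 2.98320 = 10.62720
R_{1,0} = 2.65680

2.657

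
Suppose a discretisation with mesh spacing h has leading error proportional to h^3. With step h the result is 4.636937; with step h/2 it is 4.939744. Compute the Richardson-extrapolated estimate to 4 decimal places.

4.9830

Extrapolated value = (8·A(h/2) − A(h)) / (8 − 1)
= (8·4.939744 − 4.636937) / 7
= 34.881015 / 7 = 4.983002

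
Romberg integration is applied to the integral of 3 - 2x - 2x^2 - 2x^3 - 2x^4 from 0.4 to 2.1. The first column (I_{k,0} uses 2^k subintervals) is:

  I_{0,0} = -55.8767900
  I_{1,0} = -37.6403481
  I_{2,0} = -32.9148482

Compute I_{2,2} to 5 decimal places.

Richardson extrapolation on the trapezoidal column (denominator 4−1=3):
I_{1,1} = (4·(-37.6403481) − (-55.8767900)) / 3 = -31.5615341
I_{2,1} = -32.9148482 + (-32.9148482 − (-37.6403481))/3 = -31.3396816
I_{2,2} = (16·(-31.3396816) − (-31.5615341)) / 15 = -31.3248914

-31.32489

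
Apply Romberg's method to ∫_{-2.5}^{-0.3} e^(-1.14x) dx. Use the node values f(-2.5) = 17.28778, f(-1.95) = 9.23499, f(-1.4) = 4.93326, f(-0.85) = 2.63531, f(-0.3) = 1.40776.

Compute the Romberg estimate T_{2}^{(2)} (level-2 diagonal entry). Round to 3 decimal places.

T_{0}^{(0)} (trapezoid, 1 panel, h=2.2000): 20.56509
T_{1}^{(0)} (trapezoid, 2 panels, h=1.1000): 15.70913
T_{2}^{(0)} (trapezoid, 4 panels, h=0.5500): 14.38323
T_{1}^{(1)} = 15.70913 + (15.70913 − 20.56509)/3 = 14.09048
T_{2}^{(1)} = 14.38323 + (14.38323 − 15.70913)/3 = 13.94126
T_{2}^{(2)} = 13.94126 + (13.94126 − 14.09048)/15 = 13.93131

13.931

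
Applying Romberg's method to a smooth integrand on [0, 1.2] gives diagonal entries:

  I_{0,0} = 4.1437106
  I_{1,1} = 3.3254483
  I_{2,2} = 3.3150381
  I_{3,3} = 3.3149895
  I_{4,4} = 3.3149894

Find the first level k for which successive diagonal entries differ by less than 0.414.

k = 2

|I_{1,1} − I_{0,0}| = 0.8182623 ≥ 0.414
|I_{2,2} − I_{1,1}| = 0.0104102 < 0.414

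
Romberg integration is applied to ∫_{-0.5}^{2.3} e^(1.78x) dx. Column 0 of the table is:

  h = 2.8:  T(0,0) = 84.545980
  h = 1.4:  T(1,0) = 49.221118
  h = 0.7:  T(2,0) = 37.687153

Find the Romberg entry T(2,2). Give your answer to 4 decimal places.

33.6023

Richardson extrapolation on the trapezoidal column (denominator 4−1=3):
T(1,1) = 49.221118 + (49.221118 − 84.545980)/3 = 37.446164
T(2,1) = 37.687153 + (37.687153 − 49.221118)/3 = 33.842498
T(2,2) = 33.842498 + (33.842498 − 37.446164)/15 = 33.602254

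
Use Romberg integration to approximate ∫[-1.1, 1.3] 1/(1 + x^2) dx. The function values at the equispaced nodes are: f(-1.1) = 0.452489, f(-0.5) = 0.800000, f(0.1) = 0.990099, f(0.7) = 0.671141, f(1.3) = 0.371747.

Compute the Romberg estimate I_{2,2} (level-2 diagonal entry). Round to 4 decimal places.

1.7261

I_{0,0} (trapezoid, 1 panel, h=2.4000): 0.989083
I_{1,0} (trapezoid, 2 panels, h=1.2000): 1.682660
I_{2,0} (trapezoid, 4 panels, h=0.6000): 1.724015
I_{1,1} = 1.682660 + (1.682660 − 0.989083)/3 = 1.913852
I_{2,1} = 1.724015 + (1.724015 − 1.682660)/3 = 1.737800
I_{2,2} = 1.737800 + (1.737800 − 1.913852)/15 = 1.726063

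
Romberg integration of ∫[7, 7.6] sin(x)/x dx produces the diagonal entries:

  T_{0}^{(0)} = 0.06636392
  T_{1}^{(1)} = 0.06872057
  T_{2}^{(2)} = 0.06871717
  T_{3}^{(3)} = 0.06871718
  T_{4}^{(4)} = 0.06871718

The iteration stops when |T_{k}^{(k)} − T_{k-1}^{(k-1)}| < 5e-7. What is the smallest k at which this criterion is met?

|T_{1}^{(1)} − T_{0}^{(0)}| = 0.00235665 ≥ 5e-7
|T_{2}^{(2)} − T_{1}^{(1)}| = 0.00000340 ≥ 5e-7
|T_{3}^{(3)} − T_{2}^{(2)}| = 0.00000001 < 5e-7

k = 3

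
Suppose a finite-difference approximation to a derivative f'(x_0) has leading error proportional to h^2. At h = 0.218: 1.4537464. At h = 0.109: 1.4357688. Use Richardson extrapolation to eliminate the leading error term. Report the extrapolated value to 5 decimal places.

Extrapolated value = (4·A(h/2) − A(h)) / (4 − 1)
= (4·1.4357688 − 1.4537464) / 3
= 4.2893288 / 3 = 1.4297763

1.42978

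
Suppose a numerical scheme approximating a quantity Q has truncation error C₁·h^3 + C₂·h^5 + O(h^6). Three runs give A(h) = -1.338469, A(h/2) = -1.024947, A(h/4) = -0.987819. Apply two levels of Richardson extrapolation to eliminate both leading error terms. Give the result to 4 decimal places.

First eliminate the h^3 term (factor 2^3 = 8):
  B₁ = (8·(-1.024947) − (-1.338469))/7 = -0.980158
  B₂ = (8·(-0.987819) − (-1.024947))/7 = -0.982515
Then eliminate the h^5 term (factor 2^5 = 32):
  (32·(-0.982515) − (-0.980158))/31 = -0.982591

-0.9826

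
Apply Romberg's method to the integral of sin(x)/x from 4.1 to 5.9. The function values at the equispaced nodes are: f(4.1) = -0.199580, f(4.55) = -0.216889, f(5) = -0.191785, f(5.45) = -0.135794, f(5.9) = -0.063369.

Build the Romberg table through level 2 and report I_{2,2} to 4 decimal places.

-0.3086

I_{0,0} (trapezoid, 1 panel, h=1.8000): -0.236654
I_{1,0} (trapezoid, 2 panels, h=0.9000): -0.290934
I_{2,0} (trapezoid, 4 panels, h=0.4500): -0.304174
I_{1,1} = -0.290934 + (-0.290934 − (-0.236654))/3 = -0.309027
I_{2,1} = -0.304174 + (-0.304174 − (-0.290934))/3 = -0.308587
I_{2,2} = -0.308587 + (-0.308587 − (-0.309027))/15 = -0.308558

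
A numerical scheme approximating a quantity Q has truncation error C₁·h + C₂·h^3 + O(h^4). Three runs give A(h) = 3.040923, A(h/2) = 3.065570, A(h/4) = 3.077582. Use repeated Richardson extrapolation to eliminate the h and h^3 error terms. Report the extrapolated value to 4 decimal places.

First eliminate the h term (factor 2^1 = 2):
  B₁ = (2·3.065570 − 3.040923)/1 = 3.090217
  B₂ = (2·3.077582 − 3.065570)/1 = 3.089594
Then eliminate the h^3 term (factor 2^3 = 8):
  (8·3.089594 − 3.090217)/7 = 3.089505

3.0895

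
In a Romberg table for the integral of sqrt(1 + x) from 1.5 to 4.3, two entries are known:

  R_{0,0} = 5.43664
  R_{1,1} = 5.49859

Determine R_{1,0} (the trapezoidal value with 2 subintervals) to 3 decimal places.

From R_{1,1} = (4·R_{1,0} − R_{0,0})/3, solve for R_{1,0}:
4·R_{1,0} = 3·5.49859 + 5.43664 = 21.93241
R_{1,0} = 5.48310

5.483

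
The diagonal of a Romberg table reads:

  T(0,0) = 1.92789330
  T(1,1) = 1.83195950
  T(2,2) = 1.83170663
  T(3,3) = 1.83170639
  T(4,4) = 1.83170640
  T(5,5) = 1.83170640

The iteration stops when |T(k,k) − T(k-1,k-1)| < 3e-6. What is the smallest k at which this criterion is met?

k = 3

|T(1,1) − T(0,0)| = 0.09593380 ≥ 3e-6
|T(2,2) − T(1,1)| = 0.00025287 ≥ 3e-6
|T(3,3) − T(2,2)| = 0.00000024 < 3e-6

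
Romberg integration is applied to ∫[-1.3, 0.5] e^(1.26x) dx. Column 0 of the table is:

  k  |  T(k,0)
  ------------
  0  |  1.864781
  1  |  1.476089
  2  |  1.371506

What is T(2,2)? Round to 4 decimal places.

1.3360

T(1,1) = 1.476089 + (1.476089 − 1.864781)/3 = 1.346525
T(2,1) = (4·1.371506 − 1.476089) / 3 = 1.336645
T(2,2) = 1.336645 + (1.336645 − 1.346525)/15 = 1.335986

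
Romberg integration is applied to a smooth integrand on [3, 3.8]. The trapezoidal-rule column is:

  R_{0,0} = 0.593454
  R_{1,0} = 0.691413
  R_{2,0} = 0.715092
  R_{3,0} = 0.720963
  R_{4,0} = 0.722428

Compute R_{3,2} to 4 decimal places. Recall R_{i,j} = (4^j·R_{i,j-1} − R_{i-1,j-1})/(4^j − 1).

R_{2,1} = 0.715092 + (0.715092 − 0.691413)/3 = 0.722985
R_{3,1} = (4·0.720963 − 0.715092) / 3 = 0.722920
R_{3,2} = 0.722920 + (0.722920 − 0.722985)/15 = 0.722916
(Column j=1 coincides with Simpson's rule on the same nodes.)

0.7229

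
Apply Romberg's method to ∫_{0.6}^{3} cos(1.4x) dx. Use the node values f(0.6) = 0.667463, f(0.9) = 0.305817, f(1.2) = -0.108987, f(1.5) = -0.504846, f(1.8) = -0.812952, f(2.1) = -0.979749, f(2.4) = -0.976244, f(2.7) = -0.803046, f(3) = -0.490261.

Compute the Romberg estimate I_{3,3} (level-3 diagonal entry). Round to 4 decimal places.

-1.1544

I_{0,0} (trapezoid, 1 panel, h=2.4000): 0.212642
I_{1,0} (trapezoid, 2 panels, h=1.2000): -0.869221
I_{2,0} (trapezoid, 4 panels, h=0.6000): -1.085749
I_{3,0} (trapezoid, 8 panels, h=0.3000): -1.137422
I_{1,1} = -0.869221 + (-0.869221 − 0.212642)/3 = -1.229842
I_{2,1} = -1.085749 + (-1.085749 − (-0.869221))/3 = -1.157925
I_{3,1} = -1.137422 + (-1.137422 − (-1.085749))/3 = -1.154646
I_{2,2} = -1.157925 + (-1.157925 − (-1.229842))/15 = -1.153131
I_{3,2} = -1.154646 + (-1.154646 − (-1.157925))/15 = -1.154427
I_{3,3} = -1.154427 + (-1.154427 − (-1.153131))/63 = -1.154448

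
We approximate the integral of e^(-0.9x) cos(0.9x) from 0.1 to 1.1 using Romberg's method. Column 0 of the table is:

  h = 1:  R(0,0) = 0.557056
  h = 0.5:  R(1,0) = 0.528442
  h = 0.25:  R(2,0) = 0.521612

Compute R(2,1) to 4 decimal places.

Richardson extrapolation on the trapezoidal column (denominator 4−1=3):
R(2,1) = 0.521612 + (0.521612 − 0.528442)/3 = 0.519335
(Column j=1 coincides with Simpson's rule on the same nodes.)

0.5193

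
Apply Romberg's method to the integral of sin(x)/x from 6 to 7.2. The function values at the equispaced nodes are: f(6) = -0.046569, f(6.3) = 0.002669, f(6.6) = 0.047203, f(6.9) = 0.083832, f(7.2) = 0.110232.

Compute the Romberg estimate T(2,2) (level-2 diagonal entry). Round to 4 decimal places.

T(0,0) (trapezoid, 1 panel, h=1.2000): 0.038198
T(1,0) (trapezoid, 2 panels, h=0.6000): 0.047421
T(2,0) (trapezoid, 4 panels, h=0.3000): 0.049661
T(1,1) = 0.047421 + (0.047421 − 0.038198)/3 = 0.050495
T(2,1) = 0.049661 + (0.049661 − 0.047421)/3 = 0.050408
T(2,2) = 0.050408 + (0.050408 − 0.050495)/15 = 0.050402

0.0504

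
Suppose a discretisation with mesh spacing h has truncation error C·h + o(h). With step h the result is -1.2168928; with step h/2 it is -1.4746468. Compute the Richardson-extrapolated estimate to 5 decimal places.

-1.73240

The leading error scales as h; refining by a factor of 2 reduces it by 2^1 = 2.
Extrapolated value = (2·A(h/2) − A(h)) / (2 − 1)
= (2·(-1.4746468) − (-1.2168928)) / 1
= -1.7324008 / 1 = -1.7324008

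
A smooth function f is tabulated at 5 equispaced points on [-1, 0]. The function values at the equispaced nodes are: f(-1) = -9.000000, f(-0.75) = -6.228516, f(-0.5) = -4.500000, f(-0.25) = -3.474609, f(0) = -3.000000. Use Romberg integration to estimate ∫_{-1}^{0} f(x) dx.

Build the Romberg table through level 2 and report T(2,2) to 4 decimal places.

T(0,0) (trapezoid, 1 panel, h=1.0000): -6.000000
T(1,0) (trapezoid, 2 panels, h=0.5000): -5.250000
T(2,0) (trapezoid, 4 panels, h=0.2500): -5.050781
T(1,1) = -5.250000 + (-5.250000 − (-6.000000))/3 = -5.000000
T(2,1) = -5.050781 + (-5.050781 − (-5.250000))/3 = -4.984375
T(2,2) = -4.984375 + (-4.984375 − (-5.000000))/15 = -4.983333

-4.9833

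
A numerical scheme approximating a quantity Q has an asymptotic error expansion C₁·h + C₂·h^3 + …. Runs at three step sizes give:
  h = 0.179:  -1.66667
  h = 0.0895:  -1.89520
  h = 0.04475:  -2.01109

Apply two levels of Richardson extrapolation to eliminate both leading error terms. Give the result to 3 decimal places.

-2.127

First eliminate the h term (factor 2^1 = 2):
  B₁ = (2·(-1.89520) − (-1.66667))/1 = -2.12373
  B₂ = (2·(-2.01109) − (-1.89520))/1 = -2.12698
Then eliminate the h^3 term (factor 2^3 = 8):
  (8·(-2.12698) − (-2.12373))/7 = -2.12744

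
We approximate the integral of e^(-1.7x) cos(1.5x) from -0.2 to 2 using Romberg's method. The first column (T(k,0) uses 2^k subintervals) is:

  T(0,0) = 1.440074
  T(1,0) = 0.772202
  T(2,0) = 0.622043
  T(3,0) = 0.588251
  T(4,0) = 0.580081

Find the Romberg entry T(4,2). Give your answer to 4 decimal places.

0.5774

T(3,1) = (4·0.588251 − 0.622043) / 3 = 0.576987
T(4,1) = 0.580081 + (0.580081 − 0.588251)/3 = 0.577358
T(4,2) = (16·0.577358 − 0.576987) / 15 = 0.577383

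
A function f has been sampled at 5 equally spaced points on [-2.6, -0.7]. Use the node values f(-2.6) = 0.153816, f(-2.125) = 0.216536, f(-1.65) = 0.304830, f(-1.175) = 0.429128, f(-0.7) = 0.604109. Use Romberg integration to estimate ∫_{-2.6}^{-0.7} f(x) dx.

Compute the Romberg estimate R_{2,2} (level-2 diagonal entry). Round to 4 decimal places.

R_{0,0} (trapezoid, 1 panel, h=1.9000): 0.720029
R_{1,0} (trapezoid, 2 panels, h=0.9500): 0.649603
R_{2,0} (trapezoid, 4 panels, h=0.4750): 0.631492
R_{1,1} = 0.649603 + (0.649603 − 0.720029)/3 = 0.626128
R_{2,1} = 0.631492 + (0.631492 − 0.649603)/3 = 0.625455
R_{2,2} = 0.625455 + (0.625455 − 0.626128)/15 = 0.625410

0.6254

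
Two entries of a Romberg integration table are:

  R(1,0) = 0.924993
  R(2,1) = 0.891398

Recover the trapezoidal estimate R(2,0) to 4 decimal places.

From R(2,1) = (4·R(2,0) − R(1,0))/3, solve for R(2,0):
4·R(2,0) = 3·0.891398 + 0.924993 = 3.599187
R(2,0) = 0.899797

0.8998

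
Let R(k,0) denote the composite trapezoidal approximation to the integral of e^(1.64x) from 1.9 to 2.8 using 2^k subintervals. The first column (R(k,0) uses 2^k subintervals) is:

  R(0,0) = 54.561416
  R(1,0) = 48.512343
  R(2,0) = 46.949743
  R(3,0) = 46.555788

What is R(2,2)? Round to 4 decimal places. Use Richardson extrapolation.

Richardson extrapolation on the trapezoidal column (denominator 4−1=3):
R(1,1) = (4·48.512343 − 54.561416) / 3 = 46.495985
R(2,1) = (4·46.949743 − 48.512343) / 3 = 46.428876
R(2,2) = 46.428876 + (46.428876 − 46.495985)/15 = 46.424402

46.4244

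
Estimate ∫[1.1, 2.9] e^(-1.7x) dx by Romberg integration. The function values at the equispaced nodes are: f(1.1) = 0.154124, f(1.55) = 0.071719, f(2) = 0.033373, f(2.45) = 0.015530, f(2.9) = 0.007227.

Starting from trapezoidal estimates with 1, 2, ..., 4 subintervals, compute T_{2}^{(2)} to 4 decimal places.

0.0864

T_{0}^{(0)} (trapezoid, 1 panel, h=1.8000): 0.145216
T_{1}^{(0)} (trapezoid, 2 panels, h=0.9000): 0.102644
T_{2}^{(0)} (trapezoid, 4 panels, h=0.4500): 0.090584
T_{1}^{(1)} = 0.102644 + (0.102644 − 0.145216)/3 = 0.088453
T_{2}^{(1)} = 0.090584 + (0.090584 − 0.102644)/3 = 0.086564
T_{2}^{(2)} = 0.086564 + (0.086564 − 0.088453)/15 = 0.086438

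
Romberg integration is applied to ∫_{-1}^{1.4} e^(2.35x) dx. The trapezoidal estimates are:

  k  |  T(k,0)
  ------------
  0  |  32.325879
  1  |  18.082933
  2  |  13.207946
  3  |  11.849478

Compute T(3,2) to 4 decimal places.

11.3842

T(2,1) = 13.207946 + (13.207946 − 18.082933)/3 = 11.582950
T(3,1) = 11.849478 + (11.849478 − 13.207946)/3 = 11.396655
T(3,2) = 11.396655 + (11.396655 − 11.582950)/15 = 11.384235
(Column j=1 coincides with Simpson's rule on the same nodes.)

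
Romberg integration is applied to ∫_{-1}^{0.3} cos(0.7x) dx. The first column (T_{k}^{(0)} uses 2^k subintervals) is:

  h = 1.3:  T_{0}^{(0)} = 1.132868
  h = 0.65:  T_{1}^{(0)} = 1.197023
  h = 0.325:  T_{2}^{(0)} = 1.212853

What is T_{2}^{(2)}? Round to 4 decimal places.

1.2181

Richardson extrapolation on the trapezoidal column (denominator 4−1=3):
T_{1}^{(1)} = 1.197023 + (1.197023 − 1.132868)/3 = 1.218408
T_{2}^{(1)} = 1.212853 + (1.212853 − 1.197023)/3 = 1.218130
T_{2}^{(2)} = (16·1.218130 − 1.218408) / 15 = 1.218111
(Column j=1 coincides with Simpson's rule on the same nodes.)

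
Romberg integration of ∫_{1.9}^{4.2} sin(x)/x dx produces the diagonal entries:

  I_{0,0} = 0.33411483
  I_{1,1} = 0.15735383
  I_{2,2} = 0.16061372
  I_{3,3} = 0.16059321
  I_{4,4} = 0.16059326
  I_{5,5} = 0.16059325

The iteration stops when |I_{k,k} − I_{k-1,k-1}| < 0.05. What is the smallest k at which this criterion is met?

k = 2

|I_{1,1} − I_{0,0}| = 0.17676100 ≥ 0.05
|I_{2,2} − I_{1,1}| = 0.00325989 < 0.05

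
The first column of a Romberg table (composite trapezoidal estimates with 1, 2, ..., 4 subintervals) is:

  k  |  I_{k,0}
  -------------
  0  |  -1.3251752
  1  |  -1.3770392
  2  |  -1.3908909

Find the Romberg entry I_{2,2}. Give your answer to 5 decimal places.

-1.39559

Richardson extrapolation on the trapezoidal column (denominator 4−1=3):
I_{1,1} = (4·(-1.3770392) − (-1.3251752)) / 3 = -1.3943272
I_{2,1} = (4·(-1.3908909) − (-1.3770392)) / 3 = -1.3955081
I_{2,2} = (16·(-1.3955081) − (-1.3943272)) / 15 = -1.3955868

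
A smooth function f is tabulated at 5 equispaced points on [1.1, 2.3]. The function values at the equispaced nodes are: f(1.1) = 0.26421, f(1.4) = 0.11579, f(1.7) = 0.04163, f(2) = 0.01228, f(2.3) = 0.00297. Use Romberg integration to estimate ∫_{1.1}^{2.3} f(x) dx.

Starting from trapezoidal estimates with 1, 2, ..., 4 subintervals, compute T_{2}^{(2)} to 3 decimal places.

T_{0}^{(0)} (trapezoid, 1 panel, h=1.2000): 0.16031
T_{1}^{(0)} (trapezoid, 2 panels, h=0.6000): 0.10513
T_{2}^{(0)} (trapezoid, 4 panels, h=0.3000): 0.09099
T_{1}^{(1)} = 0.10513 + (0.10513 − 0.16031)/3 = 0.08674
T_{2}^{(1)} = 0.09099 + (0.09099 − 0.10513)/3 = 0.08628
T_{2}^{(2)} = 0.08628 + (0.08628 − 0.08674)/15 = 0.08625

0.086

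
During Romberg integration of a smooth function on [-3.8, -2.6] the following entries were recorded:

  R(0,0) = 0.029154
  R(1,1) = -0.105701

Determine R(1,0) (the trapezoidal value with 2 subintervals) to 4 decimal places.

-0.0720

From R(1,1) = (4·R(1,0) − R(0,0))/3, solve for R(1,0):
4·R(1,0) = 3·(-0.105701) + 0.029154 = -0.287949
R(1,0) = -0.071987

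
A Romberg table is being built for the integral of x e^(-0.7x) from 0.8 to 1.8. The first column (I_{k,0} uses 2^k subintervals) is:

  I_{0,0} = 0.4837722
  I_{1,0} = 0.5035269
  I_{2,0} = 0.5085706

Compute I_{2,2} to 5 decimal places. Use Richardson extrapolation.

0.51026

I_{1,1} = (4·0.5035269 − 0.4837722) / 3 = 0.5101118
I_{2,1} = 0.5085706 + (0.5085706 − 0.5035269)/3 = 0.5102518
I_{2,2} = 0.5102518 + (0.5102518 − 0.5101118)/15 = 0.5102611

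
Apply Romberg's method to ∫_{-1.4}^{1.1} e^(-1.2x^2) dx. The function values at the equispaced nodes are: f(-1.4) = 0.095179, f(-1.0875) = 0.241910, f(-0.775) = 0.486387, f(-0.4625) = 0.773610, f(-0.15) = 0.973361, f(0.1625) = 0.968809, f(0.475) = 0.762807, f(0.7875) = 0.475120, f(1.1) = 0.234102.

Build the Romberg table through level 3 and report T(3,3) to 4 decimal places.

T(0,0) (trapezoid, 1 panel, h=2.5000): 0.411601
T(1,0) (trapezoid, 2 panels, h=1.2500): 1.422502
T(2,0) (trapezoid, 4 panels, h=0.6250): 1.491997
T(3,0) (trapezoid, 8 panels, h=0.3125): 1.514576
T(1,1) = 1.422502 + (1.422502 − 0.411601)/3 = 1.759469
T(2,1) = 1.491997 + (1.491997 − 1.422502)/3 = 1.515162
T(3,1) = 1.514576 + (1.514576 − 1.491997)/3 = 1.522102
T(2,2) = 1.515162 + (1.515162 − 1.759469)/15 = 1.498875
T(3,2) = 1.522102 + (1.522102 − 1.515162)/15 = 1.522565
T(3,3) = 1.522565 + (1.522565 − 1.498875)/63 = 1.522941

1.5229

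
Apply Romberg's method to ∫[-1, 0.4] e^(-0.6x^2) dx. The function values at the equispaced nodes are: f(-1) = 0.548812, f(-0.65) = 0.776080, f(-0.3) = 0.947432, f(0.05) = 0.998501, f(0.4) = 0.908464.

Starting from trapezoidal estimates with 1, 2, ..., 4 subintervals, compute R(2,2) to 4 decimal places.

1.2189

R(0,0) (trapezoid, 1 panel, h=1.4000): 1.020093
R(1,0) (trapezoid, 2 panels, h=0.7000): 1.173249
R(2,0) (trapezoid, 4 panels, h=0.3500): 1.207728
R(1,1) = 1.173249 + (1.173249 − 1.020093)/3 = 1.224301
R(2,1) = 1.207728 + (1.207728 − 1.173249)/3 = 1.219221
R(2,2) = 1.219221 + (1.219221 − 1.224301)/15 = 1.218882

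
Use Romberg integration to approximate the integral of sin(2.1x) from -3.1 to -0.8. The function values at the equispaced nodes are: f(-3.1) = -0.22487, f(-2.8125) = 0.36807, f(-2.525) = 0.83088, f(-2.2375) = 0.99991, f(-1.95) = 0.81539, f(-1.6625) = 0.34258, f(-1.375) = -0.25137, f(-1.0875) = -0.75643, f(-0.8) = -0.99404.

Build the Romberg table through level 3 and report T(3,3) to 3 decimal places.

T(0,0) (trapezoid, 1 panel, h=2.3000): -1.40175
T(1,0) (trapezoid, 2 panels, h=1.1500): 0.23683
T(2,0) (trapezoid, 4 panels, h=0.5750): 0.45163
T(3,0) (trapezoid, 8 panels, h=0.2875): 0.50013
T(1,1) = 0.23683 + (0.23683 − (-1.40175))/3 = 0.78302
T(2,1) = 0.45163 + (0.45163 − 0.23683)/3 = 0.52323
T(3,1) = 0.50013 + (0.50013 − 0.45163)/3 = 0.51630
T(2,2) = 0.52323 + (0.52323 − 0.78302)/15 = 0.50591
T(3,2) = 0.51630 + (0.51630 − 0.52323)/15 = 0.51584
T(3,3) = 0.51584 + (0.51584 − 0.50591)/63 = 0.51600

0.516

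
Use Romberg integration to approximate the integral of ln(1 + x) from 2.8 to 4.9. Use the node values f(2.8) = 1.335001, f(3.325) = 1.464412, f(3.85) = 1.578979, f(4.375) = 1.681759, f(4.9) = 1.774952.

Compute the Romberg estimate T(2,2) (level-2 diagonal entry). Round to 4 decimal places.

T(0,0) (trapezoid, 1 panel, h=2.1000): 3.265451
T(1,0) (trapezoid, 2 panels, h=1.0500): 3.290653
T(2,0) (trapezoid, 4 panels, h=0.5250): 3.297066
T(1,1) = 3.290653 + (3.290653 − 3.265451)/3 = 3.299054
T(2,1) = 3.297066 + (3.297066 − 3.290653)/3 = 3.299204
T(2,2) = 3.299204 + (3.299204 − 3.299054)/15 = 3.299214

3.2992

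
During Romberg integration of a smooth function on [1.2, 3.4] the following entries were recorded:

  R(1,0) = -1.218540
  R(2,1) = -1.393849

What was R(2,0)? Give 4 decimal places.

From R(2,1) = (4·R(2,0) − R(1,0))/3, solve for R(2,0):
4·R(2,0) = 3·(-1.393849) + (-1.218540) = -5.400087
R(2,0) = -1.350022

-1.3500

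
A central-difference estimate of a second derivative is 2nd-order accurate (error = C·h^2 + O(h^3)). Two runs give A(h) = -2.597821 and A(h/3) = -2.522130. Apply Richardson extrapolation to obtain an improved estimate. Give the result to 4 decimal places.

-2.5127

Extrapolated value = (9·A(h/3) − A(h)) / (9 − 1)
= (9·(-2.522130) − (-2.597821)) / 8
= -20.101349 / 8 = -2.512669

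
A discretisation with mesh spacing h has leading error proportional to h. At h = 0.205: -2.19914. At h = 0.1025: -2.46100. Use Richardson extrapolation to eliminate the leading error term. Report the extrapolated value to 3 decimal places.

Extrapolated value = (2·A(h/2) − A(h)) / (2 − 1)
= (2·(-2.46100) − (-2.19914)) / 1
= -2.72286 / 1 = -2.72286

-2.723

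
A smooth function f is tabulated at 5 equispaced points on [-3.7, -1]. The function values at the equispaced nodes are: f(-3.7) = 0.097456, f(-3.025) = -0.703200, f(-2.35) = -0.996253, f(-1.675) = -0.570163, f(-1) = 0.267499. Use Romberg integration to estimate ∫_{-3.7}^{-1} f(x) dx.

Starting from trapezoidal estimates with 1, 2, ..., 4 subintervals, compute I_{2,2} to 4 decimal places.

I_{0,0} (trapezoid, 1 panel, h=2.7000): 0.492689
I_{1,0} (trapezoid, 2 panels, h=1.3500): -1.098597
I_{2,0} (trapezoid, 4 panels, h=0.6750): -1.408818
I_{1,1} = -1.098597 + (-1.098597 − 0.492689)/3 = -1.629026
I_{2,1} = -1.408818 + (-1.408818 − (-1.098597))/3 = -1.512225
I_{2,2} = -1.512225 + (-1.512225 − (-1.629026))/15 = -1.504438

-1.5044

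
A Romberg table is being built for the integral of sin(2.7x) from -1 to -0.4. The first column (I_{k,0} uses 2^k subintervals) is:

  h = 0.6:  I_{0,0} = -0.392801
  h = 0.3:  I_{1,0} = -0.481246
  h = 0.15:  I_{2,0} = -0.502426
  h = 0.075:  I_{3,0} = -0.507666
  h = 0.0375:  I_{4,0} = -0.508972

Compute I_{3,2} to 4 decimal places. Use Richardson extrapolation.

Richardson extrapolation on the trapezoidal column (denominator 4−1=3):
I_{2,1} = -0.502426 + (-0.502426 − (-0.481246))/3 = -0.509486
I_{3,1} = -0.507666 + (-0.507666 − (-0.502426))/3 = -0.509413
I_{3,2} = -0.509413 + (-0.509413 − (-0.509486))/15 = -0.509408
(Column j=1 coincides with Simpson's rule on the same nodes.)

-0.5094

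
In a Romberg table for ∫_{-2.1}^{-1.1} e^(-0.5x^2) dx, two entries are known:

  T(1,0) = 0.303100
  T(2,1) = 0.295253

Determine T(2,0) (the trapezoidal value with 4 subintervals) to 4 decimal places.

From T(2,1) = (4·T(2,0) − T(1,0))/3, solve for T(2,0):
4·T(2,0) = 3·0.295253 + 0.303100 = 1.188859
T(2,0) = 0.297215

0.2972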